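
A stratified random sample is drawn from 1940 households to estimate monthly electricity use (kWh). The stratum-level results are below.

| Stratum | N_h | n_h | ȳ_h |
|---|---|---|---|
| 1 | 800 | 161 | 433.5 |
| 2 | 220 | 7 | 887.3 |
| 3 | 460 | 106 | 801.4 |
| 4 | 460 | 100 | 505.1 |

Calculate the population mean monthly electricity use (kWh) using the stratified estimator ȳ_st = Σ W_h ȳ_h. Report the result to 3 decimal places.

N = Σ N_h = 1940. Stratum weights W_h = N_h/N.
ȳ_st = (800·433.5 + 220·887.3 + 460·801.4 + 460·505.1) / 1940 = 589.17320

ȳ_st ≈ 589.173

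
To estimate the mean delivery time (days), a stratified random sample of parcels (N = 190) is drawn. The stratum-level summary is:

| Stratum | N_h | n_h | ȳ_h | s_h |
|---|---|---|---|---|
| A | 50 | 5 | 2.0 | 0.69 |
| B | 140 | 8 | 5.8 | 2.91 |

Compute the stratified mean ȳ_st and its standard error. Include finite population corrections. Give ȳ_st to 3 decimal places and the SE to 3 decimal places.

ȳ_st = Σ W_h ȳ_h = (50·2.0 + 140·5.8)/190 = 4.80000
V̂(ȳ_st) = Σ W_h² (1 − n_h/N_h) s_h²/n_h, with W_h = N_h/N and N = 190:
  stratum A: (50/190)²·(1 − 5/50)·0.69²/5 = 0.00593476
  stratum B: (140/190)²·(1 − 8/140)·2.91²/8 = 0.541865
V̂(ȳ_st) = 0.547799
SE(ȳ_st) = √0.547799 = 0.740135

ȳ_st ≈ 4.800, SE ≈ 0.740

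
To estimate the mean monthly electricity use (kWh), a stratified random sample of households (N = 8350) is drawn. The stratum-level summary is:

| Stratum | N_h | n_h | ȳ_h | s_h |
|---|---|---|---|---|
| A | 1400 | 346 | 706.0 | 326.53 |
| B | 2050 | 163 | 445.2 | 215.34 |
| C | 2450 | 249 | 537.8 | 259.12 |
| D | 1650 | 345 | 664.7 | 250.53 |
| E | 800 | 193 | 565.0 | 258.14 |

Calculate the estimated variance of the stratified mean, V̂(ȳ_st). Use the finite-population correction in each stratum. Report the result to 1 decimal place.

V̂(ȳ_st) ≈ 51.2

V̂(ȳ_st) = Σ W_h² (1 − n_h/N_h) s_h²/n_h, with W_h = N_h/N and N = 8350:
  stratum A: (1400/8350)²·(1 − 346/1400)·326.53²/346 = 6.52177
  stratum B: (2050/8350)²·(1 − 163/2050)·215.34²/163 = 15.7839
  stratum C: (2450/8350)²·(1 − 249/2450)·259.12²/249 = 20.8553
  stratum D: (1650/8350)²·(1 − 345/1650)·250.53²/345 = 5.61852
  stratum E: (800/8350)²·(1 − 193/800)·258.14²/193 = 2.40469
V̂(ȳ_st) = 51.1842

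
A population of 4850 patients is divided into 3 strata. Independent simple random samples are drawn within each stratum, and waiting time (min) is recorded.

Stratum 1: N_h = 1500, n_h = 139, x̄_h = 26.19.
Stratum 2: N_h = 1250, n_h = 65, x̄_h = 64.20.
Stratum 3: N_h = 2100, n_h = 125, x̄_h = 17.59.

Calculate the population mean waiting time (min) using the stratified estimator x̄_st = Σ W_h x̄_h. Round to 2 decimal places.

N = Σ N_h = 4850. Stratum weights W_h = N_h/N.
x̄_st = (1500·26.19 + 1250·64.20 + 2100·17.59) / 4850 = 32.2627

x̄_st ≈ 32.26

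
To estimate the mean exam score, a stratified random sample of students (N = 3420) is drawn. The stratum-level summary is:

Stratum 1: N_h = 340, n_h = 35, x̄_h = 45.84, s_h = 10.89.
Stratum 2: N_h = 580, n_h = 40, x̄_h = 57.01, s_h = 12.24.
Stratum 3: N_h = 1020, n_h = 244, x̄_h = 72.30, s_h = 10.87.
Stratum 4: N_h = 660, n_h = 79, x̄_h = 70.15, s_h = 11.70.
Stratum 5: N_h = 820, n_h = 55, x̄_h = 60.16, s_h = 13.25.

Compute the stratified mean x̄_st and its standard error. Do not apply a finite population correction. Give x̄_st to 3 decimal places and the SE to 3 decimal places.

x̄_st = Σ W_h x̄_h = (340·45.84 + 580·57.01 + 1020·72.30 + 660·70.15 + 820·60.16)/3420 = 63.75076
V̂(x̄_st) = Σ W_h² s_h²/n_h, with W_h = N_h/N and N = 3420:
  stratum 1: (340/3420)²·10.89²/35 = 0.0334883
  stratum 2: (580/3420)²·12.24²/40 = 0.107723
  stratum 3: (1020/3420)²·10.87²/244 = 0.0430742
  stratum 4: (660/3420)²·11.70²/79 = 0.0645328
  stratum 5: (820/3420)²·13.25²/55 = 0.183504
V̂(x̄_st) = 0.432321
SE(x̄_st) = √0.432321 = 0.657512

x̄_st ≈ 63.751, SE ≈ 0.658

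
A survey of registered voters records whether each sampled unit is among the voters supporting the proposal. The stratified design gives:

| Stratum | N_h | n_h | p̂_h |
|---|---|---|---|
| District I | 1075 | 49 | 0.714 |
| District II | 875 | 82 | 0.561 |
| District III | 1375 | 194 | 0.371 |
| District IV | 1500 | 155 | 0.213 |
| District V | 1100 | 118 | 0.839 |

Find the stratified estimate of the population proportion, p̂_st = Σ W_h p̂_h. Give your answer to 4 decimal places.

p̂_st ≈ 0.5082

N = 5925; stratum weights W_h = N_h/N.
p̂_st = Σ W_h p̂_h = (1075·0.714 + 875·0.561 + 1375·0.371 + 1500·0.213 + 1100·0.839)/5925 = 0.50818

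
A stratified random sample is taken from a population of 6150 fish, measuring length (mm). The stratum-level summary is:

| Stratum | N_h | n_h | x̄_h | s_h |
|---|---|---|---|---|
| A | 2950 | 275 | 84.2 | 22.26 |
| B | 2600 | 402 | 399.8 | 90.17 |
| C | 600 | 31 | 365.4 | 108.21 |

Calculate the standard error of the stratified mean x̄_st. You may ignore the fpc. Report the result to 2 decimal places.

SE(x̄_st) ≈ 2.76

V̂(x̄_st) = Σ W_h² s_h²/n_h, with W_h = N_h/N and N = 6150:
  stratum A: (2950/6150)²·22.26²/275 = 0.414583
  stratum B: (2600/6150)²·90.17²/402 = 3.61489
  stratum C: (600/6150)²·108.21²/31 = 3.59522
V̂(x̄_st) = 7.62469
SE(x̄_st) = √7.62469 = 2.76128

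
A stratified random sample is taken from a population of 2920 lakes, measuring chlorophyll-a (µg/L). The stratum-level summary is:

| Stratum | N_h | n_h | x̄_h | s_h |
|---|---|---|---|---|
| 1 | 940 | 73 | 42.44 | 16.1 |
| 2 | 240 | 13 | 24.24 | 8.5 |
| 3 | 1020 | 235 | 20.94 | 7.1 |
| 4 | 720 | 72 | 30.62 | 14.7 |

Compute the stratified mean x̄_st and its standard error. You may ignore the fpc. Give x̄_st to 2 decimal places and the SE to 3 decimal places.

x̄_st = Σ W_h x̄_h = (940·42.44 + 240·24.24 + 1020·20.94 + 720·30.62)/2920 = 30.51932
V̂(x̄_st) = Σ W_h² s_h²/n_h, with W_h = N_h/N and N = 2920:
  stratum 1: (940/2920)²·16.1²/73 = 0.367975
  stratum 2: (240/2920)²·8.5²/13 = 0.0375449
  stratum 3: (1020/2920)²·7.1²/235 = 0.0261748
  stratum 4: (720/2920)²·14.7²/72 = 0.182474
V̂(x̄_st) = 0.614169
SE(x̄_st) = √0.614169 = 0.78369

x̄_st ≈ 30.52, SE ≈ 0.784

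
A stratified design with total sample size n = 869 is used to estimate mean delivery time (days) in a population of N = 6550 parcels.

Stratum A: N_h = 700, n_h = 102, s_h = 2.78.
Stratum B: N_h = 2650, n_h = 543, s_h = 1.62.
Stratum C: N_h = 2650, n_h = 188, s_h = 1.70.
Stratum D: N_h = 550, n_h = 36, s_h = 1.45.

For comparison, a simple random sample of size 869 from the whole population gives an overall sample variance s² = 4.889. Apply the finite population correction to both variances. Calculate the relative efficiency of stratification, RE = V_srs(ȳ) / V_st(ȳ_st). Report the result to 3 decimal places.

V̂(ȳ_st) = Σ W_h² (1 − n_h/N_h) s_h²/n_h, with W_h = N_h/N and N = 6550:
  stratum A: (700/6550)²·(1 − 102/700)·2.78²/102 = 0.000739275
  stratum B: (2650/6550)²·(1 − 543/2650)·1.62²/543 = 0.000629011
  stratum C: (2650/6550)²·(1 − 188/2650)·1.70²/188 = 0.00233771
  stratum D: (550/6550)²·(1 − 36/550)·1.45²/36 = 0.000384837
V_st = 0.00409084
V_srs = (1 − 869/6550)·4.889/869 = 0.00487959
Relative efficiency = V_srs / V_st = 0.00487959/0.00409084 = 1.1928

RE ≈ 1.193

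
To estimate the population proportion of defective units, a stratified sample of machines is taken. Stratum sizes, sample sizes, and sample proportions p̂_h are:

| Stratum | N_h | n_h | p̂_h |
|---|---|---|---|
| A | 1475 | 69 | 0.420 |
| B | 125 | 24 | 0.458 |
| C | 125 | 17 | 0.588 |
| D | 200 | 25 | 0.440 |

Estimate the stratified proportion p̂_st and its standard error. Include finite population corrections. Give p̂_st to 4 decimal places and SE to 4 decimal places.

N = 1925; stratum weights W_h = N_h/N.
p̂_st = Σ W_h p̂_h = (1475·0.420 + 125·0.458 + 125·0.588 + 200·0.440)/1925 = 0.43545
V̂(p̂_st) = Σ W_h² (1 − n_h/N_h) p̂_h(1−p̂_h)/(n_h−1):
  stratum A: (1475/1925)²·(1 − 69/1475)·0.420·0.580/68 = 0.00200486
  stratum B: (125/1925)²·(1 − 24/125)·0.458·0.542/23 = 3.67711e-05
  stratum C: (125/1925)²·(1 − 17/125)·0.588·0.412/16 = 5.51603e-05
  stratum D: (200/1925)²·(1 − 25/200)·0.440·0.560/24 = 9.69697e-05
V̂(p̂_st) = 0.00219376; SE = √V̂ = 0.0468376

p̂_st ≈ 0.4355, SE ≈ 0.0468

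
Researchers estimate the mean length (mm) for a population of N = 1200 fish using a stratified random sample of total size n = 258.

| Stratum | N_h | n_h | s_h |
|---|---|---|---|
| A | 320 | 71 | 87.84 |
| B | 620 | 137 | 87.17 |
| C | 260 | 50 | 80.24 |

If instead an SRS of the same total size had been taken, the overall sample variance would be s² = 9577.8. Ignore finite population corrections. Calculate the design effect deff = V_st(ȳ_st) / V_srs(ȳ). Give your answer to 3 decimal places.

deff ≈ 0.770

V̂(ȳ_st) = Σ W_h² s_h²/n_h, with W_h = N_h/N and N = 1200:
  stratum A: (320/1200)²·87.84²/71 = 7.72794
  stratum B: (620/1200)²·87.17²/137 = 14.8059
  stratum C: (260/1200)²·80.24²/50 = 6.045
V_st = 28.5788
V_srs = s²/n = 9577.8/258 = 37.1233
deff = V_st / V_srs = 28.5788/37.1233 = 0.7698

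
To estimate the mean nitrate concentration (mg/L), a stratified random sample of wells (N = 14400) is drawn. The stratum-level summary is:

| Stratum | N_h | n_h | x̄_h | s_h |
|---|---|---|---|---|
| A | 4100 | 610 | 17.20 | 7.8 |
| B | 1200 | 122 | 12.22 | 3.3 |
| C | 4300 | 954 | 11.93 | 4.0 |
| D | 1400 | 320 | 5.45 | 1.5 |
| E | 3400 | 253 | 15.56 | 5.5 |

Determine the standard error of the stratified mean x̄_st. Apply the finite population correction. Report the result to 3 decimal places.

SE(x̄_st) ≈ 0.122

V̂(x̄_st) = Σ W_h² (1 − n_h/N_h) s_h²/n_h, with W_h = N_h/N and N = 14400:
  stratum A: (4100/14400)²·(1 − 610/4100)·7.8²/610 = 0.00688246
  stratum B: (1200/14400)²·(1 − 122/1200)·3.3²/122 = 0.000556856
  stratum C: (4300/14400)²·(1 − 954/4300)·4.0²/954 = 0.0011637
  stratum D: (1400/14400)²·(1 − 320/1400)·1.5²/320 = 5.12695e-05
  stratum E: (3400/14400)²·(1 − 253/3400)·5.5²/253 = 0.00616958
V̂(x̄_st) = 0.0148239
SE(x̄_st) = √0.0148239 = 0.121753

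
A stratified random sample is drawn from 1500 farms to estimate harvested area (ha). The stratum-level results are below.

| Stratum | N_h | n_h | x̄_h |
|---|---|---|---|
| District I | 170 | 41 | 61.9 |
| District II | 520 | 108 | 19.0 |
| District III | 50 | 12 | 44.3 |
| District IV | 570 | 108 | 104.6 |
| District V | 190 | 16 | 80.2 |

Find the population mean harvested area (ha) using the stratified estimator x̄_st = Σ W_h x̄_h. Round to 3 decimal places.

x̄_st ≈ 64.985

N = Σ N_h = 1500. Stratum weights W_h = N_h/N.
x̄_st = (170·61.9 + 520·19.0 + 50·44.3 + 570·104.6 + 190·80.2) / 1500 = 64.98533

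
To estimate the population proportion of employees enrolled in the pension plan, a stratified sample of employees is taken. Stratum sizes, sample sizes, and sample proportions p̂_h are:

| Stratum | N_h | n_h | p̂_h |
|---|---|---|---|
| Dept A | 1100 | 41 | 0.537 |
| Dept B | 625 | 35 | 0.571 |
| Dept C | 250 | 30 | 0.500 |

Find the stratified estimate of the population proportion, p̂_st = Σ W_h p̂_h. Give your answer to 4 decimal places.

p̂_st ≈ 0.5431

N = 1975; stratum weights W_h = N_h/N.
p̂_st = Σ W_h p̂_h = (1100·0.537 + 625·0.571 + 250·0.500)/1975 = 0.54308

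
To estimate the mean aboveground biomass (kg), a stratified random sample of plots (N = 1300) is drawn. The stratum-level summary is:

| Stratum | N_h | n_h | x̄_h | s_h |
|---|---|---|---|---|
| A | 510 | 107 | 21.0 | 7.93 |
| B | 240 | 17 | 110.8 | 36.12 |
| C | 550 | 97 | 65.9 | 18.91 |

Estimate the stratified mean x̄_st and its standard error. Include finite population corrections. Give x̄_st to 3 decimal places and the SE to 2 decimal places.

x̄_st = Σ W_h x̄_h = (510·21.0 + 240·110.8 + 550·65.9)/1300 = 56.57462
V̂(x̄_st) = Σ W_h² (1 − n_h/N_h) s_h²/n_h, with W_h = N_h/N and N = 1300:
  stratum A: (510/1300)²·(1 − 107/510)·7.93²/107 = 0.0714745
  stratum B: (240/1300)²·(1 − 17/240)·36.12²/17 = 2.43039
  stratum C: (550/1300)²·(1 − 97/550)·18.91²/97 = 0.543482
V̂(x̄_st) = 3.04535
SE(x̄_st) = √3.04535 = 1.74509

x̄_st ≈ 56.575, SE ≈ 1.75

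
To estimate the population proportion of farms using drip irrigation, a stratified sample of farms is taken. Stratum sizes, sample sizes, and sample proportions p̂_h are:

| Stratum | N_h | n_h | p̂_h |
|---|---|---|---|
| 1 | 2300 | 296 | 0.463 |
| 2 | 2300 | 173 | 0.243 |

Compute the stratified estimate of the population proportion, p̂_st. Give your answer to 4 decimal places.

p̂_st ≈ 0.3530

N = 4600; stratum weights W_h = N_h/N.
p̂_st = Σ W_h p̂_h = (2300·0.463 + 2300·0.243)/4600 = 0.35300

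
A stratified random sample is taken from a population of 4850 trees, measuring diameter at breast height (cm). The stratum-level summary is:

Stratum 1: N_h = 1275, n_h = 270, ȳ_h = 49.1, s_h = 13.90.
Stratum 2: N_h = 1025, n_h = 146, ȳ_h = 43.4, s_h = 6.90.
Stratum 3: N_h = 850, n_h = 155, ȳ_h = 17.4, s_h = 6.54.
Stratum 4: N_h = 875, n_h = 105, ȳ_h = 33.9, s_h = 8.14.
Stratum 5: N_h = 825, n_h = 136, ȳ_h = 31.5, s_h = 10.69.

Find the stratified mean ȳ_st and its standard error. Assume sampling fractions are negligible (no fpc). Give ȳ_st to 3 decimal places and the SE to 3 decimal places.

ȳ_st = Σ W_h ȳ_h = (1275·49.1 + 1025·43.4 + 850·17.4 + 875·33.9 + 825·31.5)/4850 = 36.60361
V̂(ȳ_st) = Σ W_h² s_h²/n_h, with W_h = N_h/N and N = 4850:
  stratum 1: (1275/4850)²·13.90²/270 = 0.0494541
  stratum 2: (1025/4850)²·6.90²/146 = 0.014565
  stratum 3: (850/4850)²·6.54²/155 = 0.00847575
  stratum 4: (875/4850)²·8.14²/105 = 0.0205396
  stratum 5: (825/4850)²·10.69²/136 = 0.0243131
V̂(ȳ_st) = 0.117348
SE(ȳ_st) = √0.117348 = 0.34256

ȳ_st ≈ 36.604, SE ≈ 0.343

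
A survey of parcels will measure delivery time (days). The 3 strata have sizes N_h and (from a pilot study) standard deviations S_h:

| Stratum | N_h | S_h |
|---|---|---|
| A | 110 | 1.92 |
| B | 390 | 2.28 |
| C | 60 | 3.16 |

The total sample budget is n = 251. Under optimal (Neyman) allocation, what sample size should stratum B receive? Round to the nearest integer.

Neyman allocation: n_h = n · N_h S_h / Σ N_i S_i, with n = 251.
  stratum A: N_h·S_h = 110·1.92 = 211.20
  stratum B: N_h·S_h = 390·2.28 = 889.20
  stratum C: N_h·S_h = 60·3.16 = 189.60
Σ N_h S_h = 1290.00
n for stratum B = 251·889.20/1290.00 = 173.015 → 173

173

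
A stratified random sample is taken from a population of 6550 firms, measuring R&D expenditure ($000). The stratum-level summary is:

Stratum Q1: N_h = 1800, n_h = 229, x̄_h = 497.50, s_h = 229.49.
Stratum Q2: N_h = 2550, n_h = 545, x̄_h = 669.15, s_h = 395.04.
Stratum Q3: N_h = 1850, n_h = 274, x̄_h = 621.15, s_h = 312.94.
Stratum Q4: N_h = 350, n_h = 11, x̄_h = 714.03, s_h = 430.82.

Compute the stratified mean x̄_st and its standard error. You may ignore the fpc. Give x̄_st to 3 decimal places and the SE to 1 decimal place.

x̄_st = Σ W_h x̄_h = (1800·497.50 + 2550·669.15 + 1850·621.15 + 350·714.03)/6550 = 610.81992
V̂(x̄_st) = Σ W_h² s_h²/n_h, with W_h = N_h/N and N = 6550:
  stratum Q1: (1800/6550)²·229.49²/229 = 17.3682
  stratum Q2: (2550/6550)²·395.04²/545 = 43.3994
  stratum Q3: (1850/6550)²·312.94²/274 = 28.5123
  stratum Q4: (350/6550)²·430.82²/11 = 48.1784
V̂(x̄_st) = 137.458
SE(x̄_st) = √137.458 = 11.7243

x̄_st ≈ 610.820, SE ≈ 11.7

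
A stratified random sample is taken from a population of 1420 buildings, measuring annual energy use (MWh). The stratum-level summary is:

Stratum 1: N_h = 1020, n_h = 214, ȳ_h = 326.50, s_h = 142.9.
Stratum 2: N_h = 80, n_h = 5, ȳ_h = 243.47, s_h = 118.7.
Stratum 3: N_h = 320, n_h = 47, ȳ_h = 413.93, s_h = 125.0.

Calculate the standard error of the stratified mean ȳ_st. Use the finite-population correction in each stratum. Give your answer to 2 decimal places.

V̂(ȳ_st) = Σ W_h² (1 − n_h/N_h) s_h²/n_h, with W_h = N_h/N and N = 1420:
  stratum 1: (1020/1420)²·(1 − 214/1020)·142.9²/214 = 38.9053
  stratum 2: (80/1420)²·(1 − 5/80)·118.7²/5 = 8.38506
  stratum 3: (320/1420)²·(1 − 47/320)·125.0²/47 = 14.4032
V̂(ȳ_st) = 61.6936
SE(ȳ_st) = √61.6936 = 7.85453

SE(ȳ_st) ≈ 7.85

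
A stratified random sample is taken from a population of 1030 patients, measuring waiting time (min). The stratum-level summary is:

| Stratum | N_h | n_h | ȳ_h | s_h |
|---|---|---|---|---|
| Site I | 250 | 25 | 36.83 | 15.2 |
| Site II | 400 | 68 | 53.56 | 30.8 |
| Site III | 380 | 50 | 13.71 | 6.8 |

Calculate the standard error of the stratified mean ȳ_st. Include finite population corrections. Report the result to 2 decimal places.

V̂(ȳ_st) = Σ W_h² (1 − n_h/N_h) s_h²/n_h, with W_h = N_h/N and N = 1030:
  stratum Site I: (250/1030)²·(1 − 25/250)·15.2²/25 = 0.489999
  stratum Site II: (400/1030)²·(1 − 68/400)·30.8²/68 = 1.74629
  stratum Site III: (380/1030)²·(1 − 50/380)·6.8²/50 = 0.109313
V̂(ȳ_st) = 2.3456
SE(ȳ_st) = √2.3456 = 1.53154

SE(ȳ_st) ≈ 1.53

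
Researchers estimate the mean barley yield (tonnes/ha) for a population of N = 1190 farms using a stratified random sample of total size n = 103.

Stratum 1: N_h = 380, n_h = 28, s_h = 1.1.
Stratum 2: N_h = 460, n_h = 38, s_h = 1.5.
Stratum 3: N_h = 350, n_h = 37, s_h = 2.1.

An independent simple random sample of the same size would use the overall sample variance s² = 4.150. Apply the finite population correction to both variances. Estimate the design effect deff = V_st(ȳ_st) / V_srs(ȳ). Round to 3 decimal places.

deff ≈ 0.582

V̂(ȳ_st) = Σ W_h² (1 − n_h/N_h) s_h²/n_h, with W_h = N_h/N and N = 1190:
  stratum 1: (380/1190)²·(1 − 28/380)·1.1²/28 = 0.00408187
  stratum 2: (460/1190)²·(1 − 38/460)·1.5²/38 = 0.00811662
  stratum 3: (350/1190)²·(1 − 37/350)·2.1²/37 = 0.00922052
V_st = 0.021419
V_srs = (1 − 103/1190)·4.150/103 = 0.0368039
deff = V_st / V_srs = 0.021419/0.0368039 = 0.5820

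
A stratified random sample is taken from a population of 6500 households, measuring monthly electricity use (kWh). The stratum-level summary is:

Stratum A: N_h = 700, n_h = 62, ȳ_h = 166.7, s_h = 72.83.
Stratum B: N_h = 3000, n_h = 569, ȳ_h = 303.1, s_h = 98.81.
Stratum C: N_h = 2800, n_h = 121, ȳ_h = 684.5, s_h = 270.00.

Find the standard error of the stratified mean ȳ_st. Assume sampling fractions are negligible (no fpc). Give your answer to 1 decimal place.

SE(ȳ_st) ≈ 10.8

V̂(ȳ_st) = Σ W_h² s_h²/n_h, with W_h = N_h/N and N = 6500:
  stratum A: (700/6500)²·72.83²/62 = 0.992198
  stratum B: (3000/6500)²·98.81²/569 = 3.65515
  stratum C: (2800/6500)²·270.00²/121 = 111.797
V̂(ȳ_st) = 116.445
SE(ȳ_st) = √116.445 = 10.791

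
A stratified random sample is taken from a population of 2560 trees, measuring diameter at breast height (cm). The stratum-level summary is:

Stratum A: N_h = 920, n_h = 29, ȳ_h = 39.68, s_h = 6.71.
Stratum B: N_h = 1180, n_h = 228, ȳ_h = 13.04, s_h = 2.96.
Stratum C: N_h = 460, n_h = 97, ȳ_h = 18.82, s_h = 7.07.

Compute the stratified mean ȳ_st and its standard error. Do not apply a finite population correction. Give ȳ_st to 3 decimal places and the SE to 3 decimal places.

ȳ_st ≈ 23.652, SE ≈ 0.475

ȳ_st = Σ W_h ȳ_h = (920·39.68 + 1180·13.04 + 460·18.82)/2560 = 23.65234
V̂(ȳ_st) = Σ W_h² s_h²/n_h, with W_h = N_h/N and N = 2560:
  stratum A: (920/2560)²·6.71²/29 = 0.200513
  stratum B: (1180/2560)²·2.96²/228 = 0.00816456
  stratum C: (460/2560)²·7.07²/97 = 0.0166381
V̂(ȳ_st) = 0.225316
SE(ȳ_st) = √0.225316 = 0.474674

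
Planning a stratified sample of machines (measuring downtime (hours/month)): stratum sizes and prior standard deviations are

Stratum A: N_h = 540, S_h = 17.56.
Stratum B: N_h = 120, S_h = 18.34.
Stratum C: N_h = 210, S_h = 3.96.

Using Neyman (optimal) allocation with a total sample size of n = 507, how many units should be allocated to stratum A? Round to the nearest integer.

384

Neyman allocation: n_h = n · N_h S_h / Σ N_i S_i, with n = 507.
  stratum A: N_h·S_h = 540·17.56 = 9482.40
  stratum B: N_h·S_h = 120·18.34 = 2200.80
  stratum C: N_h·S_h = 210·3.96 = 831.60
Σ N_h S_h = 12514.80
n for stratum A = 507·9482.40/12514.80 = 384.151 → 384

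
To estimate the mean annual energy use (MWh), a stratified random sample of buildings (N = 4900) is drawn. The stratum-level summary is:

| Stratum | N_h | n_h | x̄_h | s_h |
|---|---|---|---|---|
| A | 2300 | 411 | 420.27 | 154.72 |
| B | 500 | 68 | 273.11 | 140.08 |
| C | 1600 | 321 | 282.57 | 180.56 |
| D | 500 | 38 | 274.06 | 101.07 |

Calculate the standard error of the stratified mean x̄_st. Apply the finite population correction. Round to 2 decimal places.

SE(x̄_st) ≈ 4.94

V̂(x̄_st) = Σ W_h² (1 − n_h/N_h) s_h²/n_h, with W_h = N_h/N and N = 4900:
  stratum A: (2300/4900)²·(1 − 411/2300)·154.72²/411 = 10.5395
  stratum B: (500/4900)²·(1 − 68/500)·140.08²/68 = 2.596
  stratum C: (1600/4900)²·(1 − 321/1600)·180.56²/321 = 8.65638
  stratum D: (500/4900)²·(1 − 38/500)·101.07²/38 = 2.58631
V̂(x̄_st) = 24.3782
SE(x̄_st) = √24.3782 = 4.93742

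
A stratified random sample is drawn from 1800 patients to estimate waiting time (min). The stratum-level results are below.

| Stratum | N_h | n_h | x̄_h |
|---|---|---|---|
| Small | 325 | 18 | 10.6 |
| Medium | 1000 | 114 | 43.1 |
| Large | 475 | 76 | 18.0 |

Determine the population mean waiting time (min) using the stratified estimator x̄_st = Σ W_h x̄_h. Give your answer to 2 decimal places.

x̄_st ≈ 30.61

N = Σ N_h = 1800. Stratum weights W_h = N_h/N.
x̄_st = (325·10.6 + 1000·43.1 + 475·18.0) / 1800 = 30.6083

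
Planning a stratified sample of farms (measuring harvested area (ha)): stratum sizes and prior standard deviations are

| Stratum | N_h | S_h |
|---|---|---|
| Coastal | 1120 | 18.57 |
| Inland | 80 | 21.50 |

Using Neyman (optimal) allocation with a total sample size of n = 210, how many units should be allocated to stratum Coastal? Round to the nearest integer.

Neyman allocation: n_h = n · N_h S_h / Σ N_i S_i, with n = 210.
  stratum Coastal: N_h·S_h = 1120·18.57 = 20798.40
  stratum Inland: N_h·S_h = 80·21.50 = 1720.00
Σ N_h S_h = 22518.40
n for stratum Coastal = 210·20798.40/22518.40 = 193.960 → 194

194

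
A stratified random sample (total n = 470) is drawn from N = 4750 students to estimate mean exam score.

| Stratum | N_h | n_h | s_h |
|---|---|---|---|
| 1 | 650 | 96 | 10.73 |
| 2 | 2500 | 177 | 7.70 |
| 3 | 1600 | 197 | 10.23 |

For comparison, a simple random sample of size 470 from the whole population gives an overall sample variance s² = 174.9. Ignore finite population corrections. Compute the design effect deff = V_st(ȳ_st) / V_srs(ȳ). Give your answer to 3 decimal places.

V̂(ȳ_st) = Σ W_h² s_h²/n_h, with W_h = N_h/N and N = 4750:
  stratum 1: (650/4750)²·10.73²/96 = 0.0224578
  stratum 2: (2500/4750)²·7.70²/177 = 0.09279
  stratum 3: (1600/4750)²·10.23²/197 = 0.0602751
V_st = 0.175523
V_srs = s²/n = 174.9/470 = 0.372128
deff = V_st / V_srs = 0.175523/0.372128 = 0.4717

deff ≈ 0.472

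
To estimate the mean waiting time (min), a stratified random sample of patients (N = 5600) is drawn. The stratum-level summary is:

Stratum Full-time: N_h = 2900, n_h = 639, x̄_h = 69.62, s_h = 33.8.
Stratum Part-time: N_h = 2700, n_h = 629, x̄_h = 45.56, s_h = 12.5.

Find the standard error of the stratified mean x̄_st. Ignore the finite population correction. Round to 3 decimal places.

V̂(x̄_st) = Σ W_h² s_h²/n_h, with W_h = N_h/N and N = 5600:
  stratum Full-time: (2900/5600)²·33.8²/639 = 0.47946
  stratum Part-time: (2700/5600)²·12.5²/629 = 0.0577459
V̂(x̄_st) = 0.537206
SE(x̄_st) = √0.537206 = 0.732943

SE(x̄_st) ≈ 0.733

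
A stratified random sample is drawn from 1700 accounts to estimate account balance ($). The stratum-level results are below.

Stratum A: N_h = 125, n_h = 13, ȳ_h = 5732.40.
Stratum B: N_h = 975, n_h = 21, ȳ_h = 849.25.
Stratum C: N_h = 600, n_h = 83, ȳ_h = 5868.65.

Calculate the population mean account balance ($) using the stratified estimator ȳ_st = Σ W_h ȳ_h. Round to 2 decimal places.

N = Σ N_h = 1700. Stratum weights W_h = N_h/N.
ȳ_st = (125·5732.40 + 975·849.25 + 600·5868.65) / 1700 = 2979.8581

ȳ_st ≈ 2979.86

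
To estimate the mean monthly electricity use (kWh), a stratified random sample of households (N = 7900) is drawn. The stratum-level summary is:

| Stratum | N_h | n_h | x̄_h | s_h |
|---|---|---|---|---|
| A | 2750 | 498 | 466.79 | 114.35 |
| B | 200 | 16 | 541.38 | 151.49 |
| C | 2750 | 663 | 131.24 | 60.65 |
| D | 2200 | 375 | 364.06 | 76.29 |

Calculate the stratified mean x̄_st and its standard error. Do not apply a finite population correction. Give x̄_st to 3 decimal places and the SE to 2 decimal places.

x̄_st = Σ W_h x̄_h = (2750·466.79 + 200·541.38 + 2750·131.24 + 2200·364.06)/7900 = 323.26462
V̂(x̄_st) = Σ W_h² s_h²/n_h, with W_h = N_h/N and N = 7900:
  stratum A: (2750/7900)²·114.35²/498 = 3.18166
  stratum B: (200/7900)²·151.49²/16 = 0.919293
  stratum C: (2750/7900)²·60.65²/663 = 0.672294
  stratum D: (2200/7900)²·76.29²/375 = 1.20364
V̂(x̄_st) = 5.97689
SE(x̄_st) = √5.97689 = 2.44477

x̄_st ≈ 323.265, SE ≈ 2.44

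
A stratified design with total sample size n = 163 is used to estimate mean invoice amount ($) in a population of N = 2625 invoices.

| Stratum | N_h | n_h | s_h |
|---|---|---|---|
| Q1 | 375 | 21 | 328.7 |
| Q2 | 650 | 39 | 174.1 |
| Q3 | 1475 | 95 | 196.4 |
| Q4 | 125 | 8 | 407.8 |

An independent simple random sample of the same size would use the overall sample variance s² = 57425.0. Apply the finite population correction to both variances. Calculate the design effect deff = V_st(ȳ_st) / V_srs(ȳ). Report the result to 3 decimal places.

V̂(ȳ_st) = Σ W_h² (1 − n_h/N_h) s_h²/n_h, with W_h = N_h/N and N = 2625:
  stratum Q1: (375/2625)²·(1 − 21/375)·328.7²/21 = 99.1188
  stratum Q2: (650/2625)²·(1 − 39/650)·174.1²/39 = 44.7949
  stratum Q3: (1475/2625)²·(1 − 95/1475)·196.4²/95 = 119.942
  stratum Q4: (125/2625)²·(1 − 8/125)·407.8²/8 = 44.1206
V_st = 307.977
V_srs = (1 − 163/2625)·57425.0/163 = 330.424
deff = V_st / V_srs = 307.977/330.424 = 0.9321

deff ≈ 0.932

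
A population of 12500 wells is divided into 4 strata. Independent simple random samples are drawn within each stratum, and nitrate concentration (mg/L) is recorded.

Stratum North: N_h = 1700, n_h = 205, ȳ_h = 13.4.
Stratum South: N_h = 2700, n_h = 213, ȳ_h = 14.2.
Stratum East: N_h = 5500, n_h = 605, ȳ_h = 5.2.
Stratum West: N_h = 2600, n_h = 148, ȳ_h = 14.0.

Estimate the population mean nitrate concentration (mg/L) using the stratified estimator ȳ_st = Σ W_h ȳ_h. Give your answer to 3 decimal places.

ȳ_st ≈ 10.090

N = Σ N_h = 12500. Stratum weights W_h = N_h/N.
ȳ_st = (1700·13.4 + 2700·14.2 + 5500·5.2 + 2600·14.0) / 12500 = 10.08960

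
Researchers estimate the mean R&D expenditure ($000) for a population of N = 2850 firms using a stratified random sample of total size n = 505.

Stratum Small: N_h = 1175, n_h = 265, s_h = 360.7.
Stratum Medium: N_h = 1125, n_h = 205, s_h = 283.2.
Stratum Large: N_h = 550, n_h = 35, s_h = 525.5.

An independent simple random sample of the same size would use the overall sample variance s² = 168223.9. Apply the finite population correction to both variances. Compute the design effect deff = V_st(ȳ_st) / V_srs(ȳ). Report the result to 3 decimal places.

V̂(ȳ_st) = Σ W_h² (1 − n_h/N_h) s_h²/n_h, with W_h = N_h/N and N = 2850:
  stratum Small: (1175/2850)²·(1 − 265/1175)·360.7²/265 = 64.6303
  stratum Medium: (1125/2850)²·(1 − 205/1125)·283.2²/205 = 49.8521
  stratum Large: (550/2850)²·(1 − 35/550)·525.5²/35 = 275.142
V_st = 389.625
V_srs = (1 − 505/2850)·168223.9/505 = 274.091
deff = V_st / V_srs = 389.625/274.091 = 1.4215

deff ≈ 1.422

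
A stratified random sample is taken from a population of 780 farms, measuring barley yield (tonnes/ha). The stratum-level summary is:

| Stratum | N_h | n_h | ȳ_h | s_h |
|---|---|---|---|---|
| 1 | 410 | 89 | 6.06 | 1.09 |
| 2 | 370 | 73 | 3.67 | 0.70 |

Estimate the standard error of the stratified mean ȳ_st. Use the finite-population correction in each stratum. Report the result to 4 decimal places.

SE(ȳ_st) ≈ 0.0640

V̂(ȳ_st) = Σ W_h² (1 − n_h/N_h) s_h²/n_h, with W_h = N_h/N and N = 780:
  stratum 1: (410/780)²·(1 − 89/410)·1.09²/89 = 0.00288777
  stratum 2: (370/780)²·(1 − 73/370)·0.70²/73 = 0.00121239
V̂(ȳ_st) = 0.00410016
SE(ȳ_st) = √0.00410016 = 0.0640325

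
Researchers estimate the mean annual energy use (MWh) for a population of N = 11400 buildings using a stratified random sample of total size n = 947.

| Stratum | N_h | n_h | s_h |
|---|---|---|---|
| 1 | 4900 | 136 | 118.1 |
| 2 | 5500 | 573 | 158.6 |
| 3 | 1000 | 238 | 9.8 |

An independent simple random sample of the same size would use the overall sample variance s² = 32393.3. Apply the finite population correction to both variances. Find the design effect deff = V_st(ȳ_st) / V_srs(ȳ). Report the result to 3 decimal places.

V̂(ȳ_st) = Σ W_h² (1 − n_h/N_h) s_h²/n_h, with W_h = N_h/N and N = 11400:
  stratum 1: (4900/11400)²·(1 − 136/4900)·118.1²/136 = 18.4212
  stratum 2: (5500/11400)²·(1 − 573/5500)·158.6²/573 = 9.1535
  stratum 3: (1000/11400)²·(1 − 238/1000)·9.8²/238 = 0.00236603
V_st = 27.5771
V_srs = (1 − 947/11400)·32393.3/947 = 31.3647
deff = V_st / V_srs = 27.5771/31.3647 = 0.8792

deff ≈ 0.879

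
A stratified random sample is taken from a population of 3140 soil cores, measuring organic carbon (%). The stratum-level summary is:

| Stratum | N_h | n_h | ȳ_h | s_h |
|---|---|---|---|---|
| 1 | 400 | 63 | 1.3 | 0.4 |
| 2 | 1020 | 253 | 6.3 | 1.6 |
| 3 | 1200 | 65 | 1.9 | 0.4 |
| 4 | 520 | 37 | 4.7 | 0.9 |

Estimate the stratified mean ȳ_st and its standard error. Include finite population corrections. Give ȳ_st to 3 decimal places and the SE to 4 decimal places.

ȳ_st = Σ W_h ȳ_h = (400·1.3 + 1020·6.3 + 1200·1.9 + 520·4.7)/3140 = 3.71656
V̂(ȳ_st) = Σ W_h² (1 − n_h/N_h) s_h²/n_h, with W_h = N_h/N and N = 3140:
  stratum 1: (400/3140)²·(1 − 63/400)·0.4²/63 = 3.47224e-05
  stratum 2: (1020/3140)²·(1 − 253/1020)·1.6²/253 = 0.000802889
  stratum 3: (1200/3140)²·(1 − 65/1200)·0.4²/65 = 0.000340036
  stratum 4: (520/3140)²·(1 − 37/520)·0.9²/37 = 0.000557666
V̂(ȳ_st) = 0.00173531
SE(ȳ_st) = √0.00173531 = 0.0416571

ȳ_st ≈ 3.717, SE ≈ 0.0417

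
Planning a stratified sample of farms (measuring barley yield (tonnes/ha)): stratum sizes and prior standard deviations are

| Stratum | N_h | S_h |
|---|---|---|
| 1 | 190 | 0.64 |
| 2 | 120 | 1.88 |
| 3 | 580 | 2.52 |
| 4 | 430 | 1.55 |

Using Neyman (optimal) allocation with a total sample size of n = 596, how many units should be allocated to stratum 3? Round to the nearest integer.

Neyman allocation: n_h = n · N_h S_h / Σ N_i S_i, with n = 596.
  stratum 1: N_h·S_h = 190·0.64 = 121.60
  stratum 2: N_h·S_h = 120·1.88 = 225.60
  stratum 3: N_h·S_h = 580·2.52 = 1461.60
  stratum 4: N_h·S_h = 430·1.55 = 666.50
Σ N_h S_h = 2475.30
n for stratum 3 = 596·1461.60/2475.30 = 351.922 → 352

352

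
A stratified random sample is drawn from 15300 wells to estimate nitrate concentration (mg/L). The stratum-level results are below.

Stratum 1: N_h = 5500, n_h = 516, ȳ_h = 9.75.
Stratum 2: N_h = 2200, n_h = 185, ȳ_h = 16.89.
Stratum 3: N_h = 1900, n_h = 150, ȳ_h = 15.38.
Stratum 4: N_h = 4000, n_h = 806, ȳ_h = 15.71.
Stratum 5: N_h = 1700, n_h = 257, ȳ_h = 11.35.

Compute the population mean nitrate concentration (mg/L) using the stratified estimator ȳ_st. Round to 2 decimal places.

N = Σ N_h = 15300. Stratum weights W_h = N_h/N.
ȳ_st = (5500·9.75 + 2200·16.89 + 1900·15.38 + 4000·15.71 + 1700·11.35) / 15300 = 13.2118

ȳ_st ≈ 13.21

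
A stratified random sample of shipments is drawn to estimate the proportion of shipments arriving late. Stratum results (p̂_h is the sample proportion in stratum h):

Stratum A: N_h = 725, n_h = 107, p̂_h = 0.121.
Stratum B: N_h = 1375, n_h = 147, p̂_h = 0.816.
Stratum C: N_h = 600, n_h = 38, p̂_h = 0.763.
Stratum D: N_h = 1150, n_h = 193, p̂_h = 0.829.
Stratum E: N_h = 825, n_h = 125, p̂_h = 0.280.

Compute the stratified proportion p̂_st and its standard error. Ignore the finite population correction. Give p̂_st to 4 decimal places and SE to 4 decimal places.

N = 4675; stratum weights W_h = N_h/N.
p̂_st = Σ W_h p̂_h = (725·0.121 + 1375·0.816 + 600·0.763 + 1150·0.829 + 825·0.280)/4675 = 0.61003
V̂(p̂_st) = Σ W_h² p̂_h(1−p̂_h)/(n_h−1):
  stratum A: (725/4675)²·0.121·0.879/106 = 2.41313e-05
  stratum B: (1375/4675)²·0.816·0.184/146 = 8.89605e-05
  stratum C: (600/4675)²·0.763·0.237/37 = 8.05027e-05
  stratum D: (1150/4675)²·0.829·0.171/192 = 4.46768e-05
  stratum E: (825/4675)²·0.280·0.720/124 = 5.06307e-05
V̂(p̂_st) = 0.000288902; SE = √V̂ = 0.0169971

p̂_st ≈ 0.6100, SE ≈ 0.0170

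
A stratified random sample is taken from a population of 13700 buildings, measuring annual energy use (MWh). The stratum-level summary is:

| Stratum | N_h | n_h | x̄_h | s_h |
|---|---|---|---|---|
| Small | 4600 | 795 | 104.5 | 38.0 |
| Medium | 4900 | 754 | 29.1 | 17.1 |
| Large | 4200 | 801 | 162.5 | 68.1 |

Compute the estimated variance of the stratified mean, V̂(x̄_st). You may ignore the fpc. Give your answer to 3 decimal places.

V̂(x̄_st) ≈ 0.799

V̂(x̄_st) = Σ W_h² s_h²/n_h, with W_h = N_h/N and N = 13700:
  stratum Small: (4600/13700)²·38.0²/795 = 0.204774
  stratum Medium: (4900/13700)²·17.1²/754 = 0.0496103
  stratum Large: (4200/13700)²·68.1²/801 = 0.544151
V̂(x̄_st) = 0.798535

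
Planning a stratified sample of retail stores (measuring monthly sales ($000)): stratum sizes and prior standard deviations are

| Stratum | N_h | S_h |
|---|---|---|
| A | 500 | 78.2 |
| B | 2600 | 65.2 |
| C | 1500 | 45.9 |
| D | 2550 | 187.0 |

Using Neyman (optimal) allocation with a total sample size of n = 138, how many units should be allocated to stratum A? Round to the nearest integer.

Neyman allocation: n_h = n · N_h S_h / Σ N_i S_i, with n = 138.
  stratum A: N_h·S_h = 500·78.2 = 39100.00
  stratum B: N_h·S_h = 2600·65.2 = 169520.00
  stratum C: N_h·S_h = 1500·45.9 = 68850.00
  stratum D: N_h·S_h = 2550·187.0 = 476850.00
Σ N_h S_h = 754320.00
n for stratum A = 138·39100.00/754320.00 = 7.153 → 7

7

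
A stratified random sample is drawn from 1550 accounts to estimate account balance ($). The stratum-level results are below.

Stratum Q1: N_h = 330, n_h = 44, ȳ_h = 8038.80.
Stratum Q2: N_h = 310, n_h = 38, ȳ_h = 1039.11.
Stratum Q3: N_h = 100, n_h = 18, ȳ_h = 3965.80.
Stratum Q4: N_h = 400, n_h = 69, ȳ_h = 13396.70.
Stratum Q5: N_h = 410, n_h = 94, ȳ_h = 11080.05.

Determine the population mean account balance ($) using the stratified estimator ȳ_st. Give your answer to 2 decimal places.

ȳ_st ≈ 8563.23

N = Σ N_h = 1550. Stratum weights W_h = N_h/N.
ȳ_st = (330·8038.80 + 310·1039.11 + 100·3965.80 + 400·13396.70 + 410·11080.05) / 1550 = 8563.2314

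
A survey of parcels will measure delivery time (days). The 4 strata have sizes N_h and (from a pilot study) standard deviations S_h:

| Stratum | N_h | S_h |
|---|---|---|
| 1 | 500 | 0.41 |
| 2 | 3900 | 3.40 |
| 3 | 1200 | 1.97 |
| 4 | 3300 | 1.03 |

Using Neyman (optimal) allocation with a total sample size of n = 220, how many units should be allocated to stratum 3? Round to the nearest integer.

Neyman allocation: n_h = n · N_h S_h / Σ N_i S_i, with n = 220.
  stratum 1: N_h·S_h = 500·0.41 = 205.00
  stratum 2: N_h·S_h = 3900·3.40 = 13260.00
  stratum 3: N_h·S_h = 1200·1.97 = 2364.00
  stratum 4: N_h·S_h = 3300·1.03 = 3399.00
Σ N_h S_h = 19228.00
n for stratum 3 = 220·2364.00/19228.00 = 27.048 → 27

27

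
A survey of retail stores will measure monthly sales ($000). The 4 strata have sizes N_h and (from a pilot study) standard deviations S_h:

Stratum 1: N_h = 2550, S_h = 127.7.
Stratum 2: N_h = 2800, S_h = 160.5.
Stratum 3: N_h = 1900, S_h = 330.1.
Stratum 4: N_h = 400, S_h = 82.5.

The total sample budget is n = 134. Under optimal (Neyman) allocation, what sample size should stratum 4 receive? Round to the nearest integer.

3

Neyman allocation: n_h = n · N_h S_h / Σ N_i S_i, with n = 134.
  stratum 1: N_h·S_h = 2550·127.7 = 325635.00
  stratum 2: N_h·S_h = 2800·160.5 = 449400.00
  stratum 3: N_h·S_h = 1900·330.1 = 627190.00
  stratum 4: N_h·S_h = 400·82.5 = 33000.00
Σ N_h S_h = 1435225.00
n for stratum 4 = 134·33000.00/1435225.00 = 3.081 → 3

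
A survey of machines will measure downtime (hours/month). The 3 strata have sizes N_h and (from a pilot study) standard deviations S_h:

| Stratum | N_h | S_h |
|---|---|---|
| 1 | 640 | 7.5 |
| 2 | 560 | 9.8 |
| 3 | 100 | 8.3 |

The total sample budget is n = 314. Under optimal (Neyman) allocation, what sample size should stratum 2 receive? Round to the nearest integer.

155

Neyman allocation: n_h = n · N_h S_h / Σ N_i S_i, with n = 314.
  stratum 1: N_h·S_h = 640·7.5 = 4800.00
  stratum 2: N_h·S_h = 560·9.8 = 5488.00
  stratum 3: N_h·S_h = 100·8.3 = 830.00
Σ N_h S_h = 11118.00
n for stratum 2 = 314·5488.00/11118.00 = 154.995 → 155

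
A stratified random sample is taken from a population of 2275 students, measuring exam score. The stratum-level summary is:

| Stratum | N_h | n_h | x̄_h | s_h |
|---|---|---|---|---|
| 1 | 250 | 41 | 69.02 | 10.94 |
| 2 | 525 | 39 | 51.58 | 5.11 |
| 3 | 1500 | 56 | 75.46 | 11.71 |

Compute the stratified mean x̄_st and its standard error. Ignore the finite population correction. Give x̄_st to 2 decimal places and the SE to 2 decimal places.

x̄_st = Σ W_h x̄_h = (250·69.02 + 525·51.58 + 1500·75.46)/2275 = 69.24154
V̂(x̄_st) = Σ W_h² s_h²/n_h, with W_h = N_h/N and N = 2275:
  stratum 1: (250/2275)²·10.94²/41 = 0.0352507
  stratum 2: (525/2275)²·5.11²/39 = 0.035656
  stratum 3: (1500/2275)²·11.71²/56 = 1.0645
V̂(x̄_st) = 1.13541
SE(x̄_st) = √1.13541 = 1.06555

x̄_st ≈ 69.24, SE ≈ 1.07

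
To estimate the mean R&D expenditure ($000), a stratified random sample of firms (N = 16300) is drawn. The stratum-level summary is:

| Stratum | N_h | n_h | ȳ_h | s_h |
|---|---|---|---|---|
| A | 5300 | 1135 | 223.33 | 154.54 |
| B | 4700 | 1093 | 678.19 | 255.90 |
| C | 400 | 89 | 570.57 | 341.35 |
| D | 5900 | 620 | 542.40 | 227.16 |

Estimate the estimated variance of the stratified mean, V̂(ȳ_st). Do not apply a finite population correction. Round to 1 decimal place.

V̂(ȳ_st) = Σ W_h² s_h²/n_h, with W_h = N_h/N and N = 16300:
  stratum A: (5300/16300)²·154.54²/1135 = 2.22465
  stratum B: (4700/16300)²·255.90²/1093 = 4.98128
  stratum C: (400/16300)²·341.35²/89 = 0.788414
  stratum D: (5900/16300)²·227.16²/620 = 10.9044
V̂(ȳ_st) = 18.8987

V̂(ȳ_st) ≈ 18.9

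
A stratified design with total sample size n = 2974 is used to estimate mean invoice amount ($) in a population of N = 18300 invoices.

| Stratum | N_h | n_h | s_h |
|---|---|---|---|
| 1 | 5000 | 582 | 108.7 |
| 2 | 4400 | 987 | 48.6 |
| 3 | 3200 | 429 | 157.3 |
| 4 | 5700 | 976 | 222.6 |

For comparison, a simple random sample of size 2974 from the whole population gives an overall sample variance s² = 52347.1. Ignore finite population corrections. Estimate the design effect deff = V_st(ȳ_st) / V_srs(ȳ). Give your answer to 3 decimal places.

deff ≈ 0.474

V̂(ȳ_st) = Σ W_h² s_h²/n_h, with W_h = N_h/N and N = 18300:
  stratum 1: (5000/18300)²·108.7²/582 = 1.51556
  stratum 2: (4400/18300)²·48.6²/987 = 0.138343
  stratum 3: (3200/18300)²·157.3²/429 = 1.76359
  stratum 4: (5700/18300)²·222.6²/976 = 4.92547
V_st = 8.34297
V_srs = s²/n = 52347.1/2974 = 17.6016
deff = V_st / V_srs = 8.34297/17.6016 = 0.4740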